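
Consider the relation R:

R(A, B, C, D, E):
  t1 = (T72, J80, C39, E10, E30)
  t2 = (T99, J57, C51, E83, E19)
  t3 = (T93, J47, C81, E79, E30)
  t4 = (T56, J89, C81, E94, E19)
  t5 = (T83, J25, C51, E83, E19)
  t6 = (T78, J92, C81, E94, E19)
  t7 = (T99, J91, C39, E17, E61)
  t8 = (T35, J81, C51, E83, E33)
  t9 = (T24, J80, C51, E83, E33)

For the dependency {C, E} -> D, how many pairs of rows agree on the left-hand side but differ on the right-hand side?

(C=C51, E=E19): all 2 rows agree on D — 0 pairs.
(C=C81, E=E19): all 2 rows agree on D — 0 pairs.
(C=C51, E=E33): all 2 rows agree on D — 0 pairs.

0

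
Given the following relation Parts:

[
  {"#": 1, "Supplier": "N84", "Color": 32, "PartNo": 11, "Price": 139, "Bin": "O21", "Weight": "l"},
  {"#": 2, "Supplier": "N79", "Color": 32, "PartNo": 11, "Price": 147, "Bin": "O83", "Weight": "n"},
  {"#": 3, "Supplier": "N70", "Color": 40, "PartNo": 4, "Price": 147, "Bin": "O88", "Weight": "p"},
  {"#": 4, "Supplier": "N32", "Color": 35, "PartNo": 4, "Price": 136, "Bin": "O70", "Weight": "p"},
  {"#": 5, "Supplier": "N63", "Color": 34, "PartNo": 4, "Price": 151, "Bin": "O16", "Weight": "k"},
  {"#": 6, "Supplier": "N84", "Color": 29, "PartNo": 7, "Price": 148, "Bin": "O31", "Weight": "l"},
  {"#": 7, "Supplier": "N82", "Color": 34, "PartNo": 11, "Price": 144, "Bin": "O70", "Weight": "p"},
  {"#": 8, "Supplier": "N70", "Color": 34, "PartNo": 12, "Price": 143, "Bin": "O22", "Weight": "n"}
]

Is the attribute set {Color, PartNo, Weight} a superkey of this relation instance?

Yes

All 8 rows have distinct {Color, PartNo, Weight} values, so {Color, PartNo, Weight} → (all attributes) holds and {Color, PartNo, Weight} is a superkey.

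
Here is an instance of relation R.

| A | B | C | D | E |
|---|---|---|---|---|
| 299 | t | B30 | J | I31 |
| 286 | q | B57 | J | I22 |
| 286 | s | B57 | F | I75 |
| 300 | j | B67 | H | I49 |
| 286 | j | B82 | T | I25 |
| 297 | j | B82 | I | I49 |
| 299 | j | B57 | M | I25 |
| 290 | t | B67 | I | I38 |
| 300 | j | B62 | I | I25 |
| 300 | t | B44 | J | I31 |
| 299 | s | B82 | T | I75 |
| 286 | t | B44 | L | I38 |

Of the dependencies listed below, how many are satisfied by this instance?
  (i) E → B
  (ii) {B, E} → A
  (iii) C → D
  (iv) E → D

1

(i) E → B: every LHS value maps to a single RHS value — holds.
(ii) {B, E} → A: (B=t, E=I31): 2 rows → A takes values {299, 300} — violation; (B=s, E=I75): 2 rows → A takes values {286, 299} — violation; (B=j, E=I49): 2 rows → A takes values {300, 297} — violation; (B=j, E=I25): 3 rows → A takes values {286, 299, 300} — violation; (B=t, E=I38): 2 rows → A takes values {290, 286} — violation — fails.
(iii) C → D: C=B57: 3 rows → D takes values {J, F, M} — violation; C=B67: 2 rows → D takes values {H, I} — violation; C=B82: 3 rows → D takes values {T, I} — violation; C=B44: 2 rows → D takes values {J, L} — violation — fails.
(iv) E → D: E=I75: 2 rows → D takes values {F, T} — violation; E=I49: 2 rows → D takes values {H, I} — violation; E=I25: 3 rows → D takes values {T, M, I} — violation; E=I38: 2 rows → D takes values {I, L} — violation — fails.
1 of the 4 dependencies holds.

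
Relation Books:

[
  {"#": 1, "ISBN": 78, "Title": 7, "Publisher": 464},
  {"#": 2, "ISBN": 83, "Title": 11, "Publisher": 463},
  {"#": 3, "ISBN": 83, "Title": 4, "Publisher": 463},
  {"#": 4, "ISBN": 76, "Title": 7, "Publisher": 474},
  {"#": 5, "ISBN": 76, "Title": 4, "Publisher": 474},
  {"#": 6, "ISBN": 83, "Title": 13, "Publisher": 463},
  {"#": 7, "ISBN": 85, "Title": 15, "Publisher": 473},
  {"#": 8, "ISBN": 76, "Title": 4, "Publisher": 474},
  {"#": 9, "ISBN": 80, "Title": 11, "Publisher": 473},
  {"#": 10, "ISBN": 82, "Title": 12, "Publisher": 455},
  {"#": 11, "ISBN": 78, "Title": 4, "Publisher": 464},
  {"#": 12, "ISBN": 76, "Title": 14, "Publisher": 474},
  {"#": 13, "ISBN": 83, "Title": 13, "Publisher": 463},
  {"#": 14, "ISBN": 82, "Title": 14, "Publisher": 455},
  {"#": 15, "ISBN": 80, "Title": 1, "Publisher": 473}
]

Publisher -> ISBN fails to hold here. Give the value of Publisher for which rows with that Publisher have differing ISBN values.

473

Publisher=464: rows 1, 11 → ISBN = 78, 78 ✓
Publisher=463: rows 2, 3, 6, 13 → ISBN = 83, 83, 83, 83 ✓
Publisher=474: rows 4, 5, 8, 12 → ISBN = 76, 76, 76, 76 ✓
Publisher=473: rows 7, 9, 15 → ISBN takes values {85, 80} — violation
Publisher=455: rows 10, 14 → ISBN = 82, 82 ✓
The only Publisher value with inconsistent ISBN is Publisher=473.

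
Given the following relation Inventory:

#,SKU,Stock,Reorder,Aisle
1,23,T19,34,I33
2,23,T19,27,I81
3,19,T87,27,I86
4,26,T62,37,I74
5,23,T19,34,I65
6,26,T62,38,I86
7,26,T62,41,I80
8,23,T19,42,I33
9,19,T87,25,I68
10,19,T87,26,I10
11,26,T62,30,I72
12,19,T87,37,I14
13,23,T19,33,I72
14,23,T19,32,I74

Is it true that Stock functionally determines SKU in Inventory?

Stock=T19: rows 1, 2, 5, 8, 13, 14 → SKU = 23, 23, 23, 23, 23, 23 ✓
Stock=T87: rows 3, 9, 10, 12 → SKU = 19, 19, 19, 19 ✓
Stock=T62: rows 4, 6, 7, 11 → SKU = 26, 26, 26, 26 ✓
Every Stock value is associated with a single SKU value, so Stock → SKU holds.

Yes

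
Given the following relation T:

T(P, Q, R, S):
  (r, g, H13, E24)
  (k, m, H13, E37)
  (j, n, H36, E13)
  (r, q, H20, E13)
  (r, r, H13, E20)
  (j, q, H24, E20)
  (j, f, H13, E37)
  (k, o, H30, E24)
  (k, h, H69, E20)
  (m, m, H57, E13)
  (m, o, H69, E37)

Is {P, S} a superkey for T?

Yes

All 11 rows have distinct {P, S} values, so {P, S} → (all attributes) holds and {P, S} is a superkey.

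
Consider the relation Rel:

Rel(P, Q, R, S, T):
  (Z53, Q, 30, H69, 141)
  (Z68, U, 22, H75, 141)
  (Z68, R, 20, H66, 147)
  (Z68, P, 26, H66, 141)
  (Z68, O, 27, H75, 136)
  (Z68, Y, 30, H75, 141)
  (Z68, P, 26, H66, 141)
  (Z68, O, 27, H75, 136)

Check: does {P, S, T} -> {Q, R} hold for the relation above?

(P=Z53, S=H69, T=141): 1 row → {Q,R} = (Q, 30) ✓
(P=Z68, S=H75, T=141): 2 rows → {Q,R} takes values {(U, 22), (Y, 30)} — violation
(P=Z68, S=H66, T=147): 1 row → {Q,R} = (R, 20) ✓
(P=Z68, S=H66, T=141): 2 rows → {Q,R} = (P, 26), (P, 26) ✓
(P=Z68, S=H75, T=136): 2 rows → {Q,R} = (O, 27), (O, 27) ✓
Two rows agree on {P, S, T} but differ on {Q, R}, so {P, S, T} -> {Q, R} does not hold.

No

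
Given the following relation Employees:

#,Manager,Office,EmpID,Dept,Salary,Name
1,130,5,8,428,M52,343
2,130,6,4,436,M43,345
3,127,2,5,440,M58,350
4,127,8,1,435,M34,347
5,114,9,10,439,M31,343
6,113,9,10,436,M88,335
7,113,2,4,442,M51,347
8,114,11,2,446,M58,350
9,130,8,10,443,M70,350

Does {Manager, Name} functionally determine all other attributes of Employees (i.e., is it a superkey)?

Yes

All 9 rows have distinct {Manager, Name} values, so {Manager, Name} → (all attributes) holds and {Manager, Name} is a superkey.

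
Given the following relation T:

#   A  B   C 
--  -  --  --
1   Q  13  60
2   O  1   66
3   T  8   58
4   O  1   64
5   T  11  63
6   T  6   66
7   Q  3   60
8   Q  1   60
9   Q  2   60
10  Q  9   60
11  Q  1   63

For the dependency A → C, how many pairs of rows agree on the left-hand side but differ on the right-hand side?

9

A=Q: violating pairs (1,11), (7,11), (8,11), (9,11), (10,11) — 5 pairs.
A=O: violating pairs (2,4) — 1 pair.
A=T: violating pairs (3,5), (3,6), (5,6) — 3 pairs.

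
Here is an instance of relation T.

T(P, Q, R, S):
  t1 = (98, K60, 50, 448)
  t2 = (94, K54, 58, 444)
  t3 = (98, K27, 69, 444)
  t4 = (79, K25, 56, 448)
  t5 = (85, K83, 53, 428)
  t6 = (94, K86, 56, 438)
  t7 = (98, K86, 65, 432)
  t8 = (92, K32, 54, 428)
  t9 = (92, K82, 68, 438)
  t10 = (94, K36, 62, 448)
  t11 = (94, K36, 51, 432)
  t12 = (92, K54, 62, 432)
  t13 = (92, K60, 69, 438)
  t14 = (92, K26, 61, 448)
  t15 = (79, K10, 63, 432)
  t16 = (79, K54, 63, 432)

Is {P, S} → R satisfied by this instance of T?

No

(P=98, S=448): row 1 → R = 50 ✓
(P=94, S=444): row 2 → R = 58 ✓
(P=98, S=444): row 3 → R = 69 ✓
(P=79, S=448): row 4 → R = 56 ✓
(P=85, S=428): row 5 → R = 53 ✓
(P=94, S=438): row 6 → R = 56 ✓
(P=98, S=432): row 7 → R = 65 ✓
(P=92, S=428): row 8 → R = 54 ✓
(P=92, S=438): rows 9, 13 → R takes values {68, 69} — violation
(P=94, S=448): row 10 → R = 62 ✓
(P=94, S=432): row 11 → R = 51 ✓
(P=92, S=432): row 12 → R = 62 ✓
(P=92, S=448): row 14 → R = 61 ✓
(P=79, S=432): rows 15, 16 → R = 63, 63 ✓
Two rows agree on {P, S} but differ on R, so {P, S} → R does not hold.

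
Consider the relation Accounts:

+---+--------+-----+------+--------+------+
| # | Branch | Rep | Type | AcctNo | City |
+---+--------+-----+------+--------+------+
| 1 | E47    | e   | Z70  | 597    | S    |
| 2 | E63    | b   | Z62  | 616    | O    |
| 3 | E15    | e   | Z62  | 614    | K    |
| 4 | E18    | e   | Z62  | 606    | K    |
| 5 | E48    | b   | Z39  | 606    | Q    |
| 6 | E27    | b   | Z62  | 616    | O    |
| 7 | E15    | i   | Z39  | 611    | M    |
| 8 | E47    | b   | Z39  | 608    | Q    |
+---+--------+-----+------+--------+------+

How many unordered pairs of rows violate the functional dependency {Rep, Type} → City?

0

(Rep=b, Type=Z62): all 2 rows agree on City — 0 pairs.
(Rep=e, Type=Z62): all 2 rows agree on City — 0 pairs.
(Rep=b, Type=Z39): all 2 rows agree on City — 0 pairs.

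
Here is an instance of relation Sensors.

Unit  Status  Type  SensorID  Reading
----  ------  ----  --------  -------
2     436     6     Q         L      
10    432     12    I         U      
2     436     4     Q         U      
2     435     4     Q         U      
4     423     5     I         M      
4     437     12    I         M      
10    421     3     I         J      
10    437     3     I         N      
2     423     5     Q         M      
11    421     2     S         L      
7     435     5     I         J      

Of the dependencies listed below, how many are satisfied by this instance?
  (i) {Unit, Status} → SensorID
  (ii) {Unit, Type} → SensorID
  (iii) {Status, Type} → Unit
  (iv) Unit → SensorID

(i) {Unit, Status} → SensorID: every LHS value maps to a single RHS value — holds.
(ii) {Unit, Type} → SensorID: every LHS value maps to a single RHS value — holds.
(iii) {Status, Type} → Unit: (Status=423, Type=5): 2 rows → Unit takes values {4, 2} — violation — fails.
(iv) Unit → SensorID: every LHS value maps to a single RHS value — holds.
3 of the 4 dependencies hold.

3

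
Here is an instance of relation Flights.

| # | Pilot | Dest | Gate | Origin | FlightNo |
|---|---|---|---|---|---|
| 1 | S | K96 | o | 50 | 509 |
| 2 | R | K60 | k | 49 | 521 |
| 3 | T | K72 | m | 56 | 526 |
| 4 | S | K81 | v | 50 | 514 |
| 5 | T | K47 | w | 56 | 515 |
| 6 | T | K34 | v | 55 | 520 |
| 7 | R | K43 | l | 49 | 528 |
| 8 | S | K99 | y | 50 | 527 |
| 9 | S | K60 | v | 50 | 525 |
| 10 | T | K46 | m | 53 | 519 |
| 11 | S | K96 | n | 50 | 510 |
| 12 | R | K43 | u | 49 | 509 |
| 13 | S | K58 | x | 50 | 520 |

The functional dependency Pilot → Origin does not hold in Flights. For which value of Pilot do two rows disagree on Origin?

Pilot=S: rows 1, 4, 8, 9, 11, 13 → Origin = 50, 50, 50, 50, 50, 50 ✓
Pilot=R: rows 2, 7, 12 → Origin = 49, 49, 49 ✓
Pilot=T: rows 3, 5, 6, 10 → Origin takes values {56, 55, 53} — violation
The only Pilot value with inconsistent Origin is Pilot=T.

T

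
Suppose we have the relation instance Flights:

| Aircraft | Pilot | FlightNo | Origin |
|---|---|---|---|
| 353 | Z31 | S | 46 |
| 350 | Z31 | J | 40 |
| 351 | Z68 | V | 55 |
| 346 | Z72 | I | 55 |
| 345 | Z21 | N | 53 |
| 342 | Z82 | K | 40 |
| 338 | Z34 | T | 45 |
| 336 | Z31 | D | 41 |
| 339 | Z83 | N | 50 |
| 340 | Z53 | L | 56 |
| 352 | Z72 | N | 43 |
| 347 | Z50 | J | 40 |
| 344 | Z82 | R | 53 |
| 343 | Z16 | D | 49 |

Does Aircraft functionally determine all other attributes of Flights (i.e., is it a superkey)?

Yes

All 14 rows have distinct Aircraft values, so Aircraft → (all attributes) holds and Aircraft is a superkey.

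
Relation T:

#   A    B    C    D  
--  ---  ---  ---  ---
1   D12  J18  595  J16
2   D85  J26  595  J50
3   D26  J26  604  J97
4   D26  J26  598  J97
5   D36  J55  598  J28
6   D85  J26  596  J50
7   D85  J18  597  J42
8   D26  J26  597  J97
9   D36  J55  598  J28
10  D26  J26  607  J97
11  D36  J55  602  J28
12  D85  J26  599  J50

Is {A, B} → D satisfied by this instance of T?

Yes

(A=D12, B=J18): row 1 → D = J16 ✓
(A=D85, B=J26): rows 2, 6, 12 → D = J50, J50, J50 ✓
(A=D26, B=J26): rows 3, 4, 8, 10 → D = J97, J97, J97, J97 ✓
(A=D36, B=J55): rows 5, 9, 11 → D = J28, J28, J28 ✓
(A=D85, B=J18): row 7 → D = J42 ✓
Every {A, B} value is associated with a single D value, so {A, B} → D holds.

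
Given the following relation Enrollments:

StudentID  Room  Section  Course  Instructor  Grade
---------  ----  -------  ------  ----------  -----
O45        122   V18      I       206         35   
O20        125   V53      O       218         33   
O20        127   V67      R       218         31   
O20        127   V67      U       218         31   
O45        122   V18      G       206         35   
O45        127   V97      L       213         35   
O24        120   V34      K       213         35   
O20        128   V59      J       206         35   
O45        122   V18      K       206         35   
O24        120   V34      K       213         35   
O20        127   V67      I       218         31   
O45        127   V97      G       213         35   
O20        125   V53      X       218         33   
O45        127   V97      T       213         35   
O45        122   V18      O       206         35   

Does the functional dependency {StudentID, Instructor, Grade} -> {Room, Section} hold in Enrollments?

Yes

(StudentID=O45, Instructor=206, Grade=35): 4 rows → {Room,Section} = (122, V18), (122, V18), (122, V18), (122, V18) ✓
(StudentID=O20, Instructor=218, Grade=33): 2 rows → {Room,Section} = (125, V53), (125, V53) ✓
(StudentID=O20, Instructor=218, Grade=31): 3 rows → {Room,Section} = (127, V67), (127, V67), (127, V67) ✓
(StudentID=O45, Instructor=213, Grade=35): 3 rows → {Room,Section} = (127, V97), (127, V97), (127, V97) ✓
(StudentID=O24, Instructor=213, Grade=35): 2 rows → {Room,Section} = (120, V34), (120, V34) ✓
(StudentID=O20, Instructor=206, Grade=35): 1 row → {Room,Section} = (128, V59) ✓
Every {StudentID, Instructor, Grade} value is associated with a single {Room, Section} value, so {StudentID, Instructor, Grade} -> {Room, Section} holds.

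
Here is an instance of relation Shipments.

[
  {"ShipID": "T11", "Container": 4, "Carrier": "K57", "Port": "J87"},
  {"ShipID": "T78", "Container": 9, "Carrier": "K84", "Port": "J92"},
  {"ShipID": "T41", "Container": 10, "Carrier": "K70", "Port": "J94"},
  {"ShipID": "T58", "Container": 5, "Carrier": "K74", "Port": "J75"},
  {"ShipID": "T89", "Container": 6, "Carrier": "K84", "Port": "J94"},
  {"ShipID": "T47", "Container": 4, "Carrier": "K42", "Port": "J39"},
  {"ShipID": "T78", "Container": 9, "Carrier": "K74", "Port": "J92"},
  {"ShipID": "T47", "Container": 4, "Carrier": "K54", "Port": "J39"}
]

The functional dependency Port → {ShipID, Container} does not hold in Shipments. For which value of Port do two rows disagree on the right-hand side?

J94

Port=J87: 1 row → {ShipID,Container} = (T11, 4) ✓
Port=J92: 2 rows → {ShipID,Container} = (T78, 9), (T78, 9) ✓
Port=J94: 2 rows → {ShipID,Container} takes values {(T41, 10), (T89, 6)} — violation
Port=J75: 1 row → {ShipID,Container} = (T58, 5) ✓
Port=J39: 2 rows → {ShipID,Container} = (T47, 4), (T47, 4) ✓
The only Port value with inconsistent RHS is Port=J94.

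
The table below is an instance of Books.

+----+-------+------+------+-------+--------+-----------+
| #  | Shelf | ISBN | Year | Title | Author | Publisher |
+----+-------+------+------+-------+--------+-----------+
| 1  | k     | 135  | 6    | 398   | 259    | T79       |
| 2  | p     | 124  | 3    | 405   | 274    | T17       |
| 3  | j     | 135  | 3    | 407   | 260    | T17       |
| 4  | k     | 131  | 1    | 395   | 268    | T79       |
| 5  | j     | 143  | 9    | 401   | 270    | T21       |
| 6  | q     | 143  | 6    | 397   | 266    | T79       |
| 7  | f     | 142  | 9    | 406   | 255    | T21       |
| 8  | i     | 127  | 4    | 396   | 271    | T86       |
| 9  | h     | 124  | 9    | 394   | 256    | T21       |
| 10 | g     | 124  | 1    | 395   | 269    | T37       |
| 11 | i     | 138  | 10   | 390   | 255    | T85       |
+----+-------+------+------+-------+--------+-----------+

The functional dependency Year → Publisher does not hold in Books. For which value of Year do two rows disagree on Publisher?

1

Year=6: rows 1, 6 → Publisher = T79, T79 ✓
Year=3: rows 2, 3 → Publisher = T17, T17 ✓
Year=1: rows 4, 10 → Publisher takes values {T79, T37} — violation
Year=9: rows 5, 7, 9 → Publisher = T21, T21, T21 ✓
Year=4: row 8 → Publisher = T86 ✓
Year=10: row 11 → Publisher = T85 ✓
The only Year value with inconsistent Publisher is Year=1.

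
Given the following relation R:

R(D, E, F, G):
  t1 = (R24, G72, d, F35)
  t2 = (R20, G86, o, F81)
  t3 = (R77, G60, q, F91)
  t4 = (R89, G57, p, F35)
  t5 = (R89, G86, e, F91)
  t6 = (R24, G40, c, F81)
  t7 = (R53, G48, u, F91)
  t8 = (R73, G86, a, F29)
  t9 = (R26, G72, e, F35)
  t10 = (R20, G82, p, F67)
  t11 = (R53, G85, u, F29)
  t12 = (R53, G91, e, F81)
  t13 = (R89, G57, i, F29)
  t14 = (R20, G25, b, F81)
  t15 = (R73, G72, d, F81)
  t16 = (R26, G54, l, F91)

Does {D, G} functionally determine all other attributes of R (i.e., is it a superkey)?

No

Rows 2 and 14 have the same {D, G} value (D=R20, G=F81) but are distinct tuples, so {D, G} does not determine every attribute — not a superkey.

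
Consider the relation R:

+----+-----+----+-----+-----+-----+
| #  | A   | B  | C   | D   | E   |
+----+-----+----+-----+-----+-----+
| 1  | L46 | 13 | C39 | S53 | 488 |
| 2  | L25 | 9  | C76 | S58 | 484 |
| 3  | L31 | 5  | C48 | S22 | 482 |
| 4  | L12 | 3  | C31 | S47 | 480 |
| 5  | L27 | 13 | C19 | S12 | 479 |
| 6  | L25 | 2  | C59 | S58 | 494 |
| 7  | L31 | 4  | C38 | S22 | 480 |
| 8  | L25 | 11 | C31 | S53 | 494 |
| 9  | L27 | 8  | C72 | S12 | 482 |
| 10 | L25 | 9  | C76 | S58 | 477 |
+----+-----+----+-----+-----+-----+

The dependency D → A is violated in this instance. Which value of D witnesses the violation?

S53

D=S53: rows 1, 8 → A takes values {L46, L25} — violation
D=S58: rows 2, 6, 10 → A = L25, L25, L25 ✓
D=S22: rows 3, 7 → A = L31, L31 ✓
D=S47: row 4 → A = L12 ✓
D=S12: rows 5, 9 → A = L27, L27 ✓
The only D value with inconsistent A is D=S53.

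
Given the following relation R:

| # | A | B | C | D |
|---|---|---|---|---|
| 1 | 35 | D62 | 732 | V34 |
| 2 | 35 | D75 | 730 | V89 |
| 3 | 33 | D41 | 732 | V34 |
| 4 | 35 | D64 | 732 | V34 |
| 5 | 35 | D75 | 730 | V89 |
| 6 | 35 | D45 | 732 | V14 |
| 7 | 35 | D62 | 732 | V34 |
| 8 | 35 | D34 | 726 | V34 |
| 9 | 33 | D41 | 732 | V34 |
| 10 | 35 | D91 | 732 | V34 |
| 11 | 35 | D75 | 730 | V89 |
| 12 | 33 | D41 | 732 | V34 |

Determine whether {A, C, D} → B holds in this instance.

(A=35, C=732, D=V34): rows 1, 4, 7, 10 → B takes values {D62, D64, D91} — violation
(A=35, C=730, D=V89): rows 2, 5, 11 → B = D75, D75, D75 ✓
(A=33, C=732, D=V34): rows 3, 9, 12 → B = D41, D41, D41 ✓
(A=35, C=732, D=V14): row 6 → B = D45 ✓
(A=35, C=726, D=V34): row 8 → B = D34 ✓
Two rows agree on {A, C, D} but differ on B, so {A, C, D} → B does not hold.

No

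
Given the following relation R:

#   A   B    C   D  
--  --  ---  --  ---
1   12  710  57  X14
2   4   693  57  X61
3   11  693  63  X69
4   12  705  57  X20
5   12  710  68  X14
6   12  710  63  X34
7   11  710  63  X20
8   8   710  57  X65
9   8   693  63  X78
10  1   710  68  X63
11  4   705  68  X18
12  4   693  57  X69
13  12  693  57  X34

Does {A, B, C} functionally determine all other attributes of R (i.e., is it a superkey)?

No

Rows 2 and 12 have the same {A, B, C} value (A=4, B=693, C=57) but are distinct tuples, so {A, B, C} does not determine every attribute — not a superkey.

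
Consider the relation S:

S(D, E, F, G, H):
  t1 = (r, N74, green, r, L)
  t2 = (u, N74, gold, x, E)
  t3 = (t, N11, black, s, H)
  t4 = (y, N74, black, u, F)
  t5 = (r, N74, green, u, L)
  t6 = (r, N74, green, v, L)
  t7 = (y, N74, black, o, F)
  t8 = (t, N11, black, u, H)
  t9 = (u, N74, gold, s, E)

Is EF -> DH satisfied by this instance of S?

(E=N74, F=green): rows 1, 5, 6 → {D,H} = (r, L), (r, L), (r, L) ✓
(E=N74, F=gold): rows 2, 9 → {D,H} = (u, E), (u, E) ✓
(E=N11, F=black): rows 3, 8 → {D,H} = (t, H), (t, H) ✓
(E=N74, F=black): rows 4, 7 → {D,H} = (y, F), (y, F) ✓
Every EF value is associated with a single DH value, so EF -> DH holds.

Yes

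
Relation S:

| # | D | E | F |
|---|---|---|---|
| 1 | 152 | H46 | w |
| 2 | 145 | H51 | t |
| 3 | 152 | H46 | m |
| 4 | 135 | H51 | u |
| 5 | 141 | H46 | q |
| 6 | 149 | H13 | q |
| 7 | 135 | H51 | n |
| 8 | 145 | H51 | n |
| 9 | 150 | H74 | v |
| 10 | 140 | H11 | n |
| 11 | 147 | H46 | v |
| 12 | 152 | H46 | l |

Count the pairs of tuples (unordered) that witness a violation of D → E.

0

D=152: all 3 rows agree on E — 0 pairs.
D=145: all 2 rows agree on E — 0 pairs.
D=135: all 2 rows agree on E — 0 pairs.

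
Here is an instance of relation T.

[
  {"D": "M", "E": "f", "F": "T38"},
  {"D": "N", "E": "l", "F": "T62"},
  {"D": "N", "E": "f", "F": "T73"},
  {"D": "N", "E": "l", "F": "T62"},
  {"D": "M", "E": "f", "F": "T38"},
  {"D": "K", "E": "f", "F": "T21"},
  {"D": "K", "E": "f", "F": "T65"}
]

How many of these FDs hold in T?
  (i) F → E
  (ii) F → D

(i) F → E: every LHS value maps to a single RHS value — holds.
(ii) F → D: every LHS value maps to a single RHS value — holds.
2 of the 2 dependencies hold.

2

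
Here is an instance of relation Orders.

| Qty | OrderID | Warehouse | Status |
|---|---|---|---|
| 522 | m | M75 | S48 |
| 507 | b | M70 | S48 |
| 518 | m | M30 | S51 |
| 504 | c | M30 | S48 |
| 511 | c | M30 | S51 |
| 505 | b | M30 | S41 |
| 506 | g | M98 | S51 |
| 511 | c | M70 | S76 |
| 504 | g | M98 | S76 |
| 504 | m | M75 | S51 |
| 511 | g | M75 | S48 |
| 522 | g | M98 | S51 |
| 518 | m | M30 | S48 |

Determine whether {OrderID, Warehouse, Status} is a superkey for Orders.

No

Two distinct rows share (OrderID=g, Warehouse=M98, Status=S51), so {OrderID, Warehouse, Status} does not determine every attribute — not a superkey.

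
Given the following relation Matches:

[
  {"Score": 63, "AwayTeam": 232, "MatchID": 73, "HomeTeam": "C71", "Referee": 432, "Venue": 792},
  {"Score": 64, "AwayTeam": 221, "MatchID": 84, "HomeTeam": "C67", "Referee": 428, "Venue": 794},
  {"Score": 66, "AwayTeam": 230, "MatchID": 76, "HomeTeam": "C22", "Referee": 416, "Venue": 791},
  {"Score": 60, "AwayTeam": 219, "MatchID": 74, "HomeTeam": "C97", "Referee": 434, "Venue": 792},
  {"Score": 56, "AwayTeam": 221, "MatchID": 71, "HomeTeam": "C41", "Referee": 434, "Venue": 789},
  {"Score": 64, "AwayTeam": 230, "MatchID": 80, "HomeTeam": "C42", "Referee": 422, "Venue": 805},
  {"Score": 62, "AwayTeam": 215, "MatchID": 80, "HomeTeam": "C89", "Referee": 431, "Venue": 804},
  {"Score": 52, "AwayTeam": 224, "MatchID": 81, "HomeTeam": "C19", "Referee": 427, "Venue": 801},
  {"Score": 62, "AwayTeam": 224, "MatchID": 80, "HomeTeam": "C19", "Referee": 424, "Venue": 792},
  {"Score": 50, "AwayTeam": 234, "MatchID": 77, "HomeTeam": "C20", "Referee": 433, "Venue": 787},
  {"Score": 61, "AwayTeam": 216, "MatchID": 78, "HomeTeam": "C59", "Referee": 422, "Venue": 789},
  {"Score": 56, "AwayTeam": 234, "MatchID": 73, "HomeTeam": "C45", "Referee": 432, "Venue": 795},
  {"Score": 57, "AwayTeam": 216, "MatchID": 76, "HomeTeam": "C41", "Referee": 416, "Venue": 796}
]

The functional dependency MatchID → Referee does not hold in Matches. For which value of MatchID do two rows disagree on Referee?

80

MatchID=73: 2 rows → Referee = 432, 432 ✓
MatchID=84: 1 row → Referee = 428 ✓
MatchID=76: 2 rows → Referee = 416, 416 ✓
MatchID=74: 1 row → Referee = 434 ✓
MatchID=71: 1 row → Referee = 434 ✓
MatchID=80: 3 rows → Referee takes values {422, 431, 424} — violation
MatchID=81: 1 row → Referee = 427 ✓
MatchID=77: 1 row → Referee = 433 ✓
MatchID=78: 1 row → Referee = 422 ✓
The only MatchID value with inconsistent Referee is MatchID=80.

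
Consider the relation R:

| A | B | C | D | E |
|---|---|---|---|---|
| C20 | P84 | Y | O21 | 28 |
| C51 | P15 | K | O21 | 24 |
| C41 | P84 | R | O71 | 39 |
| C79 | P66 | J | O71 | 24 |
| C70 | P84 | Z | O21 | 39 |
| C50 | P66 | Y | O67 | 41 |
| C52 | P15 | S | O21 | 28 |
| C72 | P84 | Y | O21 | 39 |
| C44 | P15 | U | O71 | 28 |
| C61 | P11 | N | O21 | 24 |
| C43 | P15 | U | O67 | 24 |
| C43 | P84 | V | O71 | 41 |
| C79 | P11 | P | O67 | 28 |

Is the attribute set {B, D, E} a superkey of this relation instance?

No

Two distinct rows share (B=P84, D=O21, E=39), so {B, D, E} does not determine every attribute — not a superkey.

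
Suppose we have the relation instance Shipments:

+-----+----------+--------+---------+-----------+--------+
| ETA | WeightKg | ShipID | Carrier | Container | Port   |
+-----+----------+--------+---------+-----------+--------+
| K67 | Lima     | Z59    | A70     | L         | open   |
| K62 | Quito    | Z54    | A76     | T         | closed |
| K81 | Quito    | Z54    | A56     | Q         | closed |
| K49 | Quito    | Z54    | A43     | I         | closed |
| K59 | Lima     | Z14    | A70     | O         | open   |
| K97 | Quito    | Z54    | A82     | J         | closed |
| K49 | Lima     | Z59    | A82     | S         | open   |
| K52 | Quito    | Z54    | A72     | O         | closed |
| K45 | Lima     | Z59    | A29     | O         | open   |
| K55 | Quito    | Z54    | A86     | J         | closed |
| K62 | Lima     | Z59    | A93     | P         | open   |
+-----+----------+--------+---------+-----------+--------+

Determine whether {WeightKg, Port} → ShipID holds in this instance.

No

(WeightKg=Lima, Port=open): 5 rows → ShipID takes values {Z59, Z14} — violation
(WeightKg=Quito, Port=closed): 6 rows → ShipID = Z54, Z54, Z54, Z54, Z54, Z54 ✓
Two rows agree on {WeightKg, Port} but differ on ShipID, so {WeightKg, Port} → ShipID does not hold.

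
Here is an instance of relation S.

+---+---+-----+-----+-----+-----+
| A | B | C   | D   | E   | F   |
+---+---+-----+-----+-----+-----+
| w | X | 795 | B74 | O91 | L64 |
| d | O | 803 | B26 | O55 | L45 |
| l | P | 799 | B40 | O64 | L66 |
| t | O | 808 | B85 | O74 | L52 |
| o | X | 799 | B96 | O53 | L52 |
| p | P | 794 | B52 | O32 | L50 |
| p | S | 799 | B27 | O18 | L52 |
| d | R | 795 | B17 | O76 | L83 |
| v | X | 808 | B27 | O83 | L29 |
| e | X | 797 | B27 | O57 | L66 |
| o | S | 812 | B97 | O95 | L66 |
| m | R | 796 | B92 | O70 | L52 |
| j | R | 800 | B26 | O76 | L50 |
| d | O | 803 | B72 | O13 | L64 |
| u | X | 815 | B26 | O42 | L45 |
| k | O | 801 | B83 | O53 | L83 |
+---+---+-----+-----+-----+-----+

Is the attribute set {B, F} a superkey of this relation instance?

All 16 rows have distinct {B, F} values, so {B, F} → (all attributes) holds and {B, F} is a superkey.

Yes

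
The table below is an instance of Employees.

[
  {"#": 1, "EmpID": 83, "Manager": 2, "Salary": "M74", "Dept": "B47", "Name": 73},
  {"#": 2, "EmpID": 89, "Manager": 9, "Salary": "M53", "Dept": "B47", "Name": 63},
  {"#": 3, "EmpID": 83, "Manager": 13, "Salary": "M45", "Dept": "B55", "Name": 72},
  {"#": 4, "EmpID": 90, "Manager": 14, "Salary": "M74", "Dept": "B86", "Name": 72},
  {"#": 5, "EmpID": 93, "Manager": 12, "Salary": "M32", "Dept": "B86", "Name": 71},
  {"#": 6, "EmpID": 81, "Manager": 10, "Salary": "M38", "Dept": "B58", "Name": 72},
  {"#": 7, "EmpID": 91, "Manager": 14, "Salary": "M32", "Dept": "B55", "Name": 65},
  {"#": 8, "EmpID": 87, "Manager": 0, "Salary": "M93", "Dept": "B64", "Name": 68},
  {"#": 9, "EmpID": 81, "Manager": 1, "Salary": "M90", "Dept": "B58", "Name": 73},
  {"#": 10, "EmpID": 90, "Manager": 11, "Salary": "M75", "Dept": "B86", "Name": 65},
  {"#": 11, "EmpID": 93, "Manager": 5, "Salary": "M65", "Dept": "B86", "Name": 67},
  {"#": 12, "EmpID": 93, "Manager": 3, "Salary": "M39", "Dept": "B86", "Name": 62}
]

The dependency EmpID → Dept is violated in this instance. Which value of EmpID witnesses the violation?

83

EmpID=83: rows 1, 3 → Dept takes values {B47, B55} — violation
EmpID=89: row 2 → Dept = B47 ✓
EmpID=90: rows 4, 10 → Dept = B86, B86 ✓
EmpID=93: rows 5, 11, 12 → Dept = B86, B86, B86 ✓
EmpID=81: rows 6, 9 → Dept = B58, B58 ✓
EmpID=91: row 7 → Dept = B55 ✓
EmpID=87: row 8 → Dept = B64 ✓
The only EmpID value with inconsistent Dept is EmpID=83.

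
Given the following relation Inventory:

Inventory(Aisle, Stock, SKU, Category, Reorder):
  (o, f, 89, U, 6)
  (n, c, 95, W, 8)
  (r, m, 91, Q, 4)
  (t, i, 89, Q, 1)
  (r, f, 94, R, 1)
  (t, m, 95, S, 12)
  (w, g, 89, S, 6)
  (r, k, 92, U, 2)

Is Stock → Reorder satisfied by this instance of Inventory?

Stock=f: 2 rows → Reorder takes values {6, 1} — violation
Stock=c: 1 row → Reorder = 8 ✓
Stock=m: 2 rows → Reorder takes values {4, 12} — violation
Stock=i: 1 row → Reorder = 1 ✓
Stock=g: 1 row → Reorder = 6 ✓
Stock=k: 1 row → Reorder = 2 ✓
Two rows agree on Stock but differ on Reorder, so Stock → Reorder does not hold.

No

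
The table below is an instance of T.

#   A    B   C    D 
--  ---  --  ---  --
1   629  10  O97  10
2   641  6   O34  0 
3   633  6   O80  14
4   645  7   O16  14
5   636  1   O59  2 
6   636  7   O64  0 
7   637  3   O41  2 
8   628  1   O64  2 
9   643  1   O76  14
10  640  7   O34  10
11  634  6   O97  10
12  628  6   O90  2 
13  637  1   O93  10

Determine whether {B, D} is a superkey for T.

No

Rows 5 and 8 have the same {B, D} value (B=1, D=2) but are distinct tuples, so {B, D} does not determine every attribute — not a superkey.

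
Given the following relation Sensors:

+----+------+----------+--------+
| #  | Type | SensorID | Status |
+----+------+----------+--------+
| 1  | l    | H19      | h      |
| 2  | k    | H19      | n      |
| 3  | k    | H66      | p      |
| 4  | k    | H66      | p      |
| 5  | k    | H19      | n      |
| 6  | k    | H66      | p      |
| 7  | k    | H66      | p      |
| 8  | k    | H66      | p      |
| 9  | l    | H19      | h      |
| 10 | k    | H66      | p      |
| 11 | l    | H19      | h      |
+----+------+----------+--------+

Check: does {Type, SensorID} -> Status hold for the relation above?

(Type=l, SensorID=H19): rows 1, 9, 11 → Status = h, h, h ✓
(Type=k, SensorID=H19): rows 2, 5 → Status = n, n ✓
(Type=k, SensorID=H66): rows 3, 4, 6, 7, 8, 10 → Status = p, p, p, p, p, p ✓
Every {Type, SensorID} value is associated with a single Status value, so {Type, SensorID} -> Status holds.

Yes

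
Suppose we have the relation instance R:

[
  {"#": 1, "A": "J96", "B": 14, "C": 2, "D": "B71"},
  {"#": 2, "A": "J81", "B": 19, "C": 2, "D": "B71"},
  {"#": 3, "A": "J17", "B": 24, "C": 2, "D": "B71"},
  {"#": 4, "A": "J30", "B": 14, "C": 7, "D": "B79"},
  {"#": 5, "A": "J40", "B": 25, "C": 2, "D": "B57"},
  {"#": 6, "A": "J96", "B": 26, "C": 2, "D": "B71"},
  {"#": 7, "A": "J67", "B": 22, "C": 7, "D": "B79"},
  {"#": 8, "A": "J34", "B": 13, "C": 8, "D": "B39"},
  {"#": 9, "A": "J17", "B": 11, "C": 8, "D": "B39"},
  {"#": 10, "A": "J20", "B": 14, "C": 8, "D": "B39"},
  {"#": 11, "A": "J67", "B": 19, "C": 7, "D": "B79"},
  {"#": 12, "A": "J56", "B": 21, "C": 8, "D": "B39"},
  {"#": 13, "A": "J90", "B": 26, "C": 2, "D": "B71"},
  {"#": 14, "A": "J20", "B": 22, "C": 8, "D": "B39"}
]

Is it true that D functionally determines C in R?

Yes

D=B71: rows 1, 2, 3, 6, 13 → C = 2, 2, 2, 2, 2 ✓
D=B79: rows 4, 7, 11 → C = 7, 7, 7 ✓
D=B57: row 5 → C = 2 ✓
D=B39: rows 8, 9, 10, 12, 14 → C = 8, 8, 8, 8, 8 ✓
Every D value is associated with a single C value, so D → C holds.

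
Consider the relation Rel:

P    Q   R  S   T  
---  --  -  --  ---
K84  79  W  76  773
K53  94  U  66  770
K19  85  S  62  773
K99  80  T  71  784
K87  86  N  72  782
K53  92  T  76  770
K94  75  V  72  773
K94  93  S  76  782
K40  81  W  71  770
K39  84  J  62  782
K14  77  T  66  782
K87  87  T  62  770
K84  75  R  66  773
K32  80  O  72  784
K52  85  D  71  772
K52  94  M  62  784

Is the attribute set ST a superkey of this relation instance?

All 16 rows have distinct ST values, so ST → (all attributes) holds and ST is a superkey.

Yes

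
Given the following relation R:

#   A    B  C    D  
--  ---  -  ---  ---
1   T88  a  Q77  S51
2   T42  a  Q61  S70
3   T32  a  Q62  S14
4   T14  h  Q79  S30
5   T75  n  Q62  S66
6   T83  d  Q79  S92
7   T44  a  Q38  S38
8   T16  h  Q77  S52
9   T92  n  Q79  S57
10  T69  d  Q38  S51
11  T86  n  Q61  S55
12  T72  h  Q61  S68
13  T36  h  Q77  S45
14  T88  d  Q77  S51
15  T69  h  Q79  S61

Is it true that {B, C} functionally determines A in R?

(B=a, C=Q77): row 1 → A = T88 ✓
(B=a, C=Q61): row 2 → A = T42 ✓
(B=a, C=Q62): row 3 → A = T32 ✓
(B=h, C=Q79): rows 4, 15 → A takes values {T14, T69} — violation
(B=n, C=Q62): row 5 → A = T75 ✓
(B=d, C=Q79): row 6 → A = T83 ✓
(B=a, C=Q38): row 7 → A = T44 ✓
(B=h, C=Q77): rows 8, 13 → A takes values {T16, T36} — violation
(B=n, C=Q79): row 9 → A = T92 ✓
(B=d, C=Q38): row 10 → A = T69 ✓
(B=n, C=Q61): row 11 → A = T86 ✓
(B=h, C=Q61): row 12 → A = T72 ✓
(B=d, C=Q77): row 14 → A = T88 ✓
Two rows agree on {B, C} but differ on A, so {B, C} -> A does not hold.

No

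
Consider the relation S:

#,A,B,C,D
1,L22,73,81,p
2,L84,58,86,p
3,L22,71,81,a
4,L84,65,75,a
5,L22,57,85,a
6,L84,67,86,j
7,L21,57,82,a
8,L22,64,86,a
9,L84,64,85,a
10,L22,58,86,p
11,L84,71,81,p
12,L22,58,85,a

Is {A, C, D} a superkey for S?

No

Rows 5 and 12 have the same {A, C, D} value (A=L22, C=85, D=a) but are distinct tuples, so {A, C, D} does not determine every attribute — not a superkey.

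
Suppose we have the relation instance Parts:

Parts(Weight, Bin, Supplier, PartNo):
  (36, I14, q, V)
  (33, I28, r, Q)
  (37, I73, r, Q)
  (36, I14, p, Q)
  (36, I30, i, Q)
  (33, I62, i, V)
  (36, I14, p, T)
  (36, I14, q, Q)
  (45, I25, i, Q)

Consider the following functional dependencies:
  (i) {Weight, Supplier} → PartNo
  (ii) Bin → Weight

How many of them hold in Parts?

1

(i) {Weight, Supplier} → PartNo: (Weight=36, Supplier=q): 2 rows → PartNo takes values {V, Q} — violation; (Weight=36, Supplier=p): 2 rows → PartNo takes values {Q, T} — violation — fails.
(ii) Bin → Weight: every LHS value maps to a single RHS value — holds.
1 of the 2 dependencies holds.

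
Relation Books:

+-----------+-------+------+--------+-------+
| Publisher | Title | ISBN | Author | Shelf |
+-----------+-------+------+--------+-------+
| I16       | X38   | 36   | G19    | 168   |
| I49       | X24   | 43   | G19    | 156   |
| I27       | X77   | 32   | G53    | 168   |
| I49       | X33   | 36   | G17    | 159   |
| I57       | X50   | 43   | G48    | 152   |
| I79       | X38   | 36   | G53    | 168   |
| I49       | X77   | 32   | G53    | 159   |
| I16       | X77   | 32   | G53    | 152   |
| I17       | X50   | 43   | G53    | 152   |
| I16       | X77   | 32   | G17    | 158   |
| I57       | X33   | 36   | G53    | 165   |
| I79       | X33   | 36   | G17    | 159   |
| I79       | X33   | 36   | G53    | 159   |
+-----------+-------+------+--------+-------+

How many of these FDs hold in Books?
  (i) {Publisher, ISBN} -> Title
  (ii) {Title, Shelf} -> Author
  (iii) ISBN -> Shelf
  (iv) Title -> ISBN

(i) {Publisher, ISBN} -> Title: (Publisher=I79, ISBN=36): 3 rows → Title takes values {X38, X33} — violation — fails.
(ii) {Title, Shelf} -> Author: (Title=X38, Shelf=168): 2 rows → Author takes values {G19, G53} — violation; (Title=X33, Shelf=159): 3 rows → Author takes values {G17, G53} — violation; (Title=X50, Shelf=152): 2 rows → Author takes values {G48, G53} — violation — fails.
(iii) ISBN -> Shelf: ISBN=36: 6 rows → Shelf takes values {168, 159, 165} — violation; ISBN=43: 3 rows → Shelf takes values {156, 152} — violation; ISBN=32: 4 rows → Shelf takes values {168, 159, 152, 158} — violation — fails.
(iv) Title -> ISBN: every LHS value maps to a single RHS value — holds.
1 of the 4 dependencies holds.

1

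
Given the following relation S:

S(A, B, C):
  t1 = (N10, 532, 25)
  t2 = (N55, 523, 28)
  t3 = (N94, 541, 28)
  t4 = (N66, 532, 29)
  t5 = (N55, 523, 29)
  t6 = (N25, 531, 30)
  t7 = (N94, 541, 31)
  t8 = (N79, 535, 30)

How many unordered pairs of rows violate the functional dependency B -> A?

B=532: violating pairs (1,4) — 1 pair.
B=523: all 2 rows agree on A — 0 pairs.
B=541: all 2 rows agree on A — 0 pairs.

1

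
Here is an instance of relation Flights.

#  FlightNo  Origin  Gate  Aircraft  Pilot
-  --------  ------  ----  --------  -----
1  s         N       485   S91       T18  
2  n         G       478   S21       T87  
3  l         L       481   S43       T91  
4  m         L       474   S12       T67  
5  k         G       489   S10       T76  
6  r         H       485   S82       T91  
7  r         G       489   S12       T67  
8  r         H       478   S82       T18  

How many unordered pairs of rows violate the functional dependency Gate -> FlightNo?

3

Gate=485: violating pairs (1,6) — 1 pair.
Gate=478: violating pairs (2,8) — 1 pair.
Gate=489: violating pairs (5,7) — 1 pair.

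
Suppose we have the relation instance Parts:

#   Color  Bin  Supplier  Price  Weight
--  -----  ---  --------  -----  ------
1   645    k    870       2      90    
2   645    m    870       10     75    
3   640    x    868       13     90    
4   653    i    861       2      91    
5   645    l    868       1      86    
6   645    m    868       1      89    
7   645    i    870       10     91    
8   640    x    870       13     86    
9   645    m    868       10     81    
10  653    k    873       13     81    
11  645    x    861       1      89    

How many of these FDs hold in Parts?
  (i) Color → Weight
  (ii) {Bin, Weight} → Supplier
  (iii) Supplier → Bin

0

(i) Color → Weight: Color=645: rows 1, 2, 5, 6, 7, 9, 11 → Weight takes values {90, 75, 86, 89, 91, 81} — violation; Color=640: rows 3, 8 → Weight takes values {90, 86} — violation; Color=653: rows 4, 10 → Weight takes values {91, 81} — violation — fails.
(ii) {Bin, Weight} → Supplier: (Bin=i, Weight=91): rows 4, 7 → Supplier takes values {861, 870} — violation — fails.
(iii) Supplier → Bin: Supplier=870: rows 1, 2, 7, 8 → Bin takes values {k, m, i, x} — violation; Supplier=868: rows 3, 5, 6, 9 → Bin takes values {x, l, m} — violation; Supplier=861: rows 4, 11 → Bin takes values {i, x} — violation — fails.
None of the 3 dependencies hold.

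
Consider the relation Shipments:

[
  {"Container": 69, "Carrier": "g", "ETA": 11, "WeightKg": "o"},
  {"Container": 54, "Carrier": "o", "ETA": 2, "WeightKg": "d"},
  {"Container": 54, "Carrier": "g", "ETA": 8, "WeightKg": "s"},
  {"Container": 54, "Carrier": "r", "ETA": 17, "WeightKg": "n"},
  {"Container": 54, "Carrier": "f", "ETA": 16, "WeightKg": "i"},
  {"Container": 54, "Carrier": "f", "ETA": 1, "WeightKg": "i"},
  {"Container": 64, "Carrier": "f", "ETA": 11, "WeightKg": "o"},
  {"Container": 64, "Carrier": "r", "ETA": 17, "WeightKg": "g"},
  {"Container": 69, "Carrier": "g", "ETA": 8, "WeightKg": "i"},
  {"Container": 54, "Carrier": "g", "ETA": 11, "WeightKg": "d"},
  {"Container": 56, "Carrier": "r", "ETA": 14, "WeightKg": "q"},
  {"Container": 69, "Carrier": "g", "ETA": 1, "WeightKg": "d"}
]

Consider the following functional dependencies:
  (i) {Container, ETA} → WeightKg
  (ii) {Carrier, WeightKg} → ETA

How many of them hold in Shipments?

1

(i) {Container, ETA} → WeightKg: every LHS value maps to a single RHS value — holds.
(ii) {Carrier, WeightKg} → ETA: (Carrier=f, WeightKg=i): 2 rows → ETA takes values {16, 1} — violation; (Carrier=g, WeightKg=d): 2 rows → ETA takes values {11, 1} — violation — fails.
1 of the 2 dependencies holds.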